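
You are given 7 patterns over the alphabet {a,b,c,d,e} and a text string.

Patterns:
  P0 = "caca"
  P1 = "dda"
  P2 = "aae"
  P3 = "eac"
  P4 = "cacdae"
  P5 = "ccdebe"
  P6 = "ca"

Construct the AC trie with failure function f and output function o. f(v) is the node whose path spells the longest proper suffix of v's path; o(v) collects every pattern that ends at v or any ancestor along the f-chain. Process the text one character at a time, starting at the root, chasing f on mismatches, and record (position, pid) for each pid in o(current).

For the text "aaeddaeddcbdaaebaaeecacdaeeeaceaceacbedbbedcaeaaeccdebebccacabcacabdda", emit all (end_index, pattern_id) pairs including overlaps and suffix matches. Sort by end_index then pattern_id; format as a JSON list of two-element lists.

Build:
Trie (insert patterns):
  0='ε' goto a→8 c→1 d→5 e→11
  1='c' goto a→2 c→17
  2='ca' goto c→3  ←P6
  3='cac' goto a→4 d→14
  4='caca' goto ·  ←P0
  5='d' goto d→6
  6='dd' goto a→7
  7='dda' goto ·  ←P1
  8='a' goto a→9
  9='aa' goto e→10
  10='aae' goto ·  ←P2
  11='e' goto a→12
  12='ea' goto c→13
  13='eac' goto ·  ←P3
  14='cacd' goto a→15
  15='cacda' goto e→16
  16='cacdae' goto ·  ←P4
  17='cc' goto d→18
  18='ccd' goto e→19
  19='ccde' goto b→20
  20='ccdeb' goto e→21
  21='ccdebe' goto ·  ←P5

BFS fail/out derivation:
  fail(1) 'c': from fail(0)=0 chase 'c': 0 ⇒ 0;  out=∅∪out(0)=∅
  fail(5) 'd': from fail(0)=0 chase 'd': 0 ⇒ 0;  out=∅∪out(0)=∅
  fail(8) 'a': from fail(0)=0 chase 'a': 0 ⇒ 0;  out=∅∪out(0)=∅
  fail(11) 'e': from fail(0)=0 chase 'e': 0 ⇒ 0;  out=∅∪out(0)=∅
  fail(2) 'ca': from fail(1)=0 chase 'a': 0 ⇒ 8;  out={6}∪out(8)={6}
  fail(6) 'dd': from fail(5)=0 chase 'd': 0 ⇒ 5;  out=∅∪out(5)=∅
  fail(9) 'aa': from fail(8)=0 chase 'a': 0 ⇒ 8;  out=∅∪out(8)=∅
  fail(12) 'ea': from fail(11)=0 chase 'a': 0 ⇒ 8;  out=∅∪out(8)=∅
  fail(17) 'cc': from fail(1)=0 chase 'c': 0 ⇒ 1;  out=∅∪out(1)=∅
  fail(3) 'cac': from fail(2)=8 chase 'c': 8→0 ⇒ 1;  out=∅∪out(1)=∅
  fail(7) 'dda': from fail(6)=5 chase 'a': 5→0 ⇒ 8;  out={1}∪out(8)={1}
  fail(10) 'aae': from fail(9)=8 chase 'e': 8→0 ⇒ 11;  out={2}∪out(11)={2}
  fail(13) 'eac': from fail(12)=8 chase 'c': 8→0 ⇒ 1;  out={3}∪out(1)={3}
  fail(18) 'ccd': from fail(17)=1 chase 'd': 1→0 ⇒ 5;  out=∅∪out(5)=∅
  fail(4) 'caca': from fail(3)=1 chase 'a': 1 ⇒ 2;  out={0}∪out(2)={0,6}
  fail(14) 'cacd': from fail(3)=1 chase 'd': 1→0 ⇒ 5;  out=∅∪out(5)=∅
  fail(19) 'ccde': from fail(18)=5 chase 'e': 5→0 ⇒ 11;  out=∅∪out(11)=∅
  fail(15) 'cacda': from fail(14)=5 chase 'a': 5→0 ⇒ 8;  out=∅∪out(8)=∅
  fail(20) 'ccdeb': from fail(19)=11 chase 'b': 11→0 ⇒ 0;  out=∅∪out(0)=∅
  fail(16) 'cacdae': from fail(15)=8 chase 'e': 8→0 ⇒ 11;  out={4}∪out(11)={4}
  fail(21) 'ccdebe': from fail(20)=0 chase 'e': 0 ⇒ 11;  out={5}∪out(11)={5}

Text stream:
[0] read 'a'  n0⇒n8
[1] read 'a'  n8⇒n9
[2] read 'e'  n9⇒n10  → match P2@[0:2]
[3] read 'd'  n10⇒n5 ·f
[4] read 'd'  n5⇒n6
[5] read 'a'  n6⇒n7  → match P1@[3:5]
[6] read 'e'  n7⇒n11 ·f
[7] read 'd'  n11⇒n5 ·f
[8] read 'd'  n5⇒n6
[9] read 'c'  n6⇒n1 ·f
[10] read 'b'  n1⇒n0 ·f
[11] read 'd'  n0⇒n5
[12] read 'a'  n5⇒n8 ·f
[13] read 'a'  n8⇒n9
[14] read 'e'  n9⇒n10  → match P2@[12:14]
[15] read 'b'  n10⇒n0 ·f
[16] read 'a'  n0⇒n8
[17] read 'a'  n8⇒n9
[18] read 'e'  n9⇒n10  → match P2@[16:18]
[19] read 'e'  n10⇒n11 ·f
[20] read 'c'  n11⇒n1 ·f
[21] read 'a'  n1⇒n2  → match P6@[20:21]
[22] read 'c'  n2⇒n3
[23] read 'd'  n3⇒n14
[24] read 'a'  n14⇒n15
[25] read 'e'  n15⇒n16  → match P4@[20:25]
[26] read 'e'  n16⇒n11 ·f
[27] read 'e'  n11⇒n11 ·f
[28] read 'a'  n11⇒n12
[29] read 'c'  n12⇒n13  → match P3@[27:29]
[30] read 'e'  n13⇒n11 ·f
[31] read 'a'  n11⇒n12
[32] read 'c'  n12⇒n13  → match P3@[30:32]
[33] read 'e'  n13⇒n11 ·f
[34] read 'a'  n11⇒n12
[35] read 'c'  n12⇒n13  → match P3@[33:35]
[36] read 'b'  n13⇒n0 ·f
[37] read 'e'  n0⇒n11
[38] read 'd'  n11⇒n5 ·f
[39] read 'b'  n5⇒n0 ·f
[40] read 'b'  n0⇒n0
[41] read 'e'  n0⇒n11
[42] read 'd'  n11⇒n5 ·f
[43] read 'c'  n5⇒n1 ·f
[44] read 'a'  n1⇒n2  → match P6@[43:44]
[45] read 'e'  n2⇒n11 ·f
[46] read 'a'  n11⇒n12
[47] read 'a'  n12⇒n9 ·f
[48] read 'e'  n9⇒n10  → match P2@[46:48]
[49] read 'c'  n10⇒n1 ·f
[50] read 'c'  n1⇒n17
[51] read 'd'  n17⇒n18
[52] read 'e'  n18⇒n19
[53] read 'b'  n19⇒n20
[54] read 'e'  n20⇒n21  → match P5@[49:54]
[55] read 'b'  n21⇒n0 ·f
[56] read 'c'  n0⇒n1
[57] read 'c'  n1⇒n17
[58] read 'a'  n17⇒n2 ·f  → match P6@[57:58]
[59] read 'c'  n2⇒n3
[60] read 'a'  n3⇒n4  → match P0@[57:60],P6@[59:60]
[61] read 'b'  n4⇒n0 ·f
[62] read 'c'  n0⇒n1
[63] read 'a'  n1⇒n2  → match P6@[62:63]
[64] read 'c'  n2⇒n3
[65] read 'a'  n3⇒n4  → match P0@[62:65],P6@[64:65]
[66] read 'b'  n4⇒n0 ·f
[67] read 'd'  n0⇒n5
[68] read 'd'  n5⇒n6
[69] read 'a'  n6⇒n7  → match P1@[67:69]

All matches (sorted): [[2,2],[5,1],[14,2],[18,2],[21,6],[25,4],[29,3],[32,3],[35,3],[44,6],[48,2],[54,5],[58,6],[60,0],[60,6],[63,6],[65,0],[65,6],[69,1]]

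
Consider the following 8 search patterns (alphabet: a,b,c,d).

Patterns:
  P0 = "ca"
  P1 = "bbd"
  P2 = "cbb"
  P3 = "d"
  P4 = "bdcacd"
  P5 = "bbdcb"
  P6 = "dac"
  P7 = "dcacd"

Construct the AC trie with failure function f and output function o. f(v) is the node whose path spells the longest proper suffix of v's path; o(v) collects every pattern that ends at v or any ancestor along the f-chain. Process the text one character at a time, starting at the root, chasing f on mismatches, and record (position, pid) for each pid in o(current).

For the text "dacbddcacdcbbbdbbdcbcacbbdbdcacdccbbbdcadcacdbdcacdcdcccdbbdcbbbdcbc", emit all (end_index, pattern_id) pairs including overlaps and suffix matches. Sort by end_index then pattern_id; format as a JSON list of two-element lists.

Build automaton:
Trie (insert patterns):
  n0 'ε': b→3 c→1 d→8
  n1 'c': a→2 b→6
  n2 'ca': ·  ←P0
  n3 'b': b→4 d→9
  n4 'bb': d→5
  n5 'bbd': c→14  ←P1
  n6 'cb': b→7
  n7 'cbb': ·  ←P2
  n8 'd': a→16 c→18  ←P3
  n9 'bd': c→10
  n10 'bdc': a→11
  n11 'bdca': c→12
  n12 'bdcac': d→13
  n13 'bdcacd': ·  ←P4
  n14 'bbdc': b→15
  n15 'bbdcb': ·  ←P5
  n16 'da': c→17
  n17 'dac': ·  ←P6
  n18 'dc': a→19
  n19 'dca': c→20
  n20 'dcac': d→21
  n21 'dcacd': ·  ←P7

BFS fail/out derivation:
  fail(1) 'c': from fail(0)=0 chase 'c': 0 ⇒ 0;  out=∅∪out(0)=∅
  fail(3) 'b': from fail(0)=0 chase 'b': 0 ⇒ 0;  out=∅∪out(0)=∅
  fail(8) 'd': from fail(0)=0 chase 'd': 0 ⇒ 0;  out={3}∪out(0)={3}
  fail(2) 'ca': from fail(1)=0 chase 'a': 0 ⇒ 0;  out={0}∪out(0)={0}
  fail(4) 'bb': from fail(3)=0 chase 'b': 0 ⇒ 3;  out=∅∪out(3)=∅
  fail(6) 'cb': from fail(1)=0 chase 'b': 0 ⇒ 3;  out=∅∪out(3)=∅
  fail(9) 'bd': from fail(3)=0 chase 'd': 0 ⇒ 8;  out=∅∪out(8)={3}
  fail(16) 'da': from fail(8)=0 chase 'a': 0 ⇒ 0;  out=∅∪out(0)=∅
  fail(18) 'dc': from fail(8)=0 chase 'c': 0 ⇒ 1;  out=∅∪out(1)=∅
  fail(5) 'bbd': from fail(4)=3 chase 'd': 3 ⇒ 9;  out={1}∪out(9)={1,3}
  fail(7) 'cbb': from fail(6)=3 chase 'b': 3 ⇒ 4;  out={2}∪out(4)={2}
  fail(10) 'bdc': from fail(9)=8 chase 'c': 8 ⇒ 18;  out=∅∪out(18)=∅
  fail(17) 'dac': from fail(16)=0 chase 'c': 0 ⇒ 1;  out={6}∪out(1)={6}
  fail(19) 'dca': from fail(18)=1 chase 'a': 1 ⇒ 2;  out=∅∪out(2)={0}
  fail(11) 'bdca': from fail(10)=18 chase 'a': 18 ⇒ 19;  out=∅∪out(19)={0}
  fail(14) 'bbdc': from fail(5)=9 chase 'c': 9 ⇒ 10;  out=∅∪out(10)=∅
  fail(20) 'dcac': from fail(19)=2 chase 'c': 2→0 ⇒ 1;  out=∅∪out(1)=∅
  fail(12) 'bdcac': from fail(11)=19 chase 'c': 19 ⇒ 20;  out=∅∪out(20)=∅
  fail(15) 'bbdcb': from fail(14)=10 chase 'b': 10→18→1 ⇒ 6;  out={5}∪out(6)={5}
  fail(21) 'dcacd': from fail(20)=1 chase 'd': 1→0 ⇒ 8;  out={7}∪out(8)={3,7}
  fail(13) 'bdcacd': from fail(12)=20 chase 'd': 20 ⇒ 21;  out={4}∪out(21)={3,4,7}

Run:
pos 0 'd': at 8  ** P3@[0:0]
pos 1 'a': at 16
pos 2 'c': at 17  ** P6@[0:2]
pos 3 'b': at 6 (via fail)
pos 4 'd': at 9 (via fail)  ** P3@[4:4]
pos 5 'd': at 8 (via fail)  ** P3@[5:5]
pos 6 'c': at 18
pos 7 'a': at 19  ** P0@[6:7]
pos 8 'c': at 20
pos 9 'd': at 21  ** P3@[9:9],P7@[5:9]
pos 10 'c': at 18 (via fail)
pos 11 'b': at 6 (via fail)
pos 12 'b': at 7  ** P2@[10:12]
pos 13 'b': at 4 (via fail)
pos 14 'd': at 5  ** P1@[12:14],P3@[14:14]
pos 15 'b': at 3 (via fail)
pos 16 'b': at 4
pos 17 'd': at 5  ** P1@[15:17],P3@[17:17]
pos 18 'c': at 14
pos 19 'b': at 15  ** P5@[15:19]
pos 20 'c': at 1 (via fail)
pos 21 'a': at 2  ** P0@[20:21]
pos 22 'c': at 1 (via fail)
pos 23 'b': at 6
pos 24 'b': at 7  ** P2@[22:24]
pos 25 'd': at 5 (via fail)  ** P1@[23:25],P3@[25:25]
pos 26 'b': at 3 (via fail)
pos 27 'd': at 9  ** P3@[27:27]
pos 28 'c': at 10
pos 29 'a': at 11  ** P0@[28:29]
pos 30 'c': at 12
pos 31 'd': at 13  ** P3@[31:31],P4@[26:31],P7@[27:31]
pos 32 'c': at 18 (via fail)
pos 33 'c': at 1 (via fail)
pos 34 'b': at 6
pos 35 'b': at 7  ** P2@[33:35]
pos 36 'b': at 4 (via fail)
pos 37 'd': at 5  ** P1@[35:37],P3@[37:37]
pos 38 'c': at 14
pos 39 'a': at 11 (via fail)  ** P0@[38:39]
pos 40 'd': at 8 (via fail)  ** P3@[40:40]
pos 41 'c': at 18
pos 42 'a': at 19  ** P0@[41:42]
pos 43 'c': at 20
pos 44 'd': at 21  ** P3@[44:44],P7@[40:44]
pos 45 'b': at 3 (via fail)
pos 46 'd': at 9  ** P3@[46:46]
pos 47 'c': at 10
pos 48 'a': at 11  ** P0@[47:48]
pos 49 'c': at 12
pos 50 'd': at 13  ** P3@[50:50],P4@[45:50],P7@[46:50]
pos 51 'c': at 18 (via fail)
pos 52 'd': at 8 (via fail)  ** P3@[52:52]
pos 53 'c': at 18
pos 54 'c': at 1 (via fail)
pos 55 'c': at 1 (via fail)
pos 56 'd': at 8 (via fail)  ** P3@[56:56]
pos 57 'b': at 3 (via fail)
pos 58 'b': at 4
pos 59 'd': at 5  ** P1@[57:59],P3@[59:59]
pos 60 'c': at 14
pos 61 'b': at 15  ** P5@[57:61]
pos 62 'b': at 7 (via fail)  ** P2@[60:62]
pos 63 'b': at 4 (via fail)
pos 64 'd': at 5  ** P1@[62:64],P3@[64:64]
pos 65 'c': at 14
pos 66 'b': at 15  ** P5@[62:66]
pos 67 'c': at 1 (via fail)

Result: [[0,3],[2,6],[4,3],[5,3],[7,0],[9,3],[9,7],[12,2],[14,1],[14,3],[17,1],[17,3],[19,5],[21,0],[24,2],[25,1],[25,3],[27,3],[29,0],[31,3],[31,4],[31,7],[35,2],[37,1],[37,3],[39,0],[40,3],[42,0],[44,3],[44,7],[46,3],[48,0],[50,3],[50,4],[50,7],[52,3],[56,3],[59,1],[59,3],[61,5],[62,2],[64,1],[64,3],[66,5]]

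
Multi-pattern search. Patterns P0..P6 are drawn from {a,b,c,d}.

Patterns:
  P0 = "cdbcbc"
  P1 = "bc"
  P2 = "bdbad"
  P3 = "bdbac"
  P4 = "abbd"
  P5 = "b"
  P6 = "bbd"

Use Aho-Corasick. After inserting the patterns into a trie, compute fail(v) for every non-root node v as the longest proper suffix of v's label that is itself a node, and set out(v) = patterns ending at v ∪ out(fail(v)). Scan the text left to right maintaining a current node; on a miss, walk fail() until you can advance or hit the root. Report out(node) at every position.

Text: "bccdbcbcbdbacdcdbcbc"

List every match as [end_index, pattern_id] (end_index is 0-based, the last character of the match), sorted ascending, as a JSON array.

Build automaton:
Trie (insert patterns):
  0='ε' goto a→14 b→7 c→1
  1='c' goto d→2
  2='cd' goto b→3
  3='cdb' goto c→4
  4='cdbc' goto b→5
  5='cdbcb' goto c→6
  6='cdbcbc' goto ·  [P0 ends]
  7='b' goto b→18 c→8 d→9  [P5 ends]
  8='bc' goto ·  [P1 ends]
  9='bd' goto b→10
  10='bdb' goto a→11
  11='bdba' goto c→13 d→12
  12='bdbad' goto ·  [P2 ends]
  13='bdbac' goto ·  [P3 ends]
  14='a' goto b→15
  15='ab' goto b→16
  16='abb' goto d→17
  17='abbd' goto ·  [P4 ends]
  18='bb' goto d→19
  19='bbd' goto ·  [P6 ends]

BFS fail/out derivation:
  fail(1) 'c': from fail(0)=0 chase 'c': 0 ⇒ 0;  out=∅∪out(0)=∅
  fail(7) 'b': from fail(0)=0 chase 'b': 0 ⇒ 0;  out={5}∪out(0)={5}
  fail(14) 'a': from fail(0)=0 chase 'a': 0 ⇒ 0;  out=∅∪out(0)=∅
  fail(2) 'cd': from fail(1)=0 chase 'd': 0 ⇒ 0;  out=∅∪out(0)=∅
  fail(8) 'bc': from fail(7)=0 chase 'c': 0 ⇒ 1;  out={1}∪out(1)={1}
  fail(9) 'bd': from fail(7)=0 chase 'd': 0 ⇒ 0;  out=∅∪out(0)=∅
  fail(15) 'ab': from fail(14)=0 chase 'b': 0 ⇒ 7;  out=∅∪out(7)={5}
  fail(18) 'bb': from fail(7)=0 chase 'b': 0 ⇒ 7;  out=∅∪out(7)={5}
  fail(3) 'cdb': from fail(2)=0 chase 'b': 0 ⇒ 7;  out=∅∪out(7)={5}
  fail(10) 'bdb': from fail(9)=0 chase 'b': 0 ⇒ 7;  out=∅∪out(7)={5}
  fail(16) 'abb': from fail(15)=7 chase 'b': 7 ⇒ 18;  out=∅∪out(18)={5}
  fail(19) 'bbd': from fail(18)=7 chase 'd': 7 ⇒ 9;  out={6}∪out(9)={6}
  fail(4) 'cdbc': from fail(3)=7 chase 'c': 7 ⇒ 8;  out=∅∪out(8)={1}
  fail(11) 'bdba': from fail(10)=7 chase 'a': 7→0 ⇒ 14;  out=∅∪out(14)=∅
  fail(17) 'abbd': from fail(16)=18 chase 'd': 18 ⇒ 19;  out={4}∪out(19)={4,6}
  fail(5) 'cdbcb': from fail(4)=8 chase 'b': 8→1→0 ⇒ 7;  out=∅∪out(7)={5}
  fail(12) 'bdbad': from fail(11)=14 chase 'd': 14→0 ⇒ 0;  out={2}∪out(0)={2}
  fail(13) 'bdbac': from fail(11)=14 chase 'c': 14→0 ⇒ 1;  out={3}∪out(1)={3}
  fail(6) 'cdbcbc': from fail(5)=7 chase 'c': 7 ⇒ 8;  out={0}∪out(8)={0,1}

Scan:
[0] read 'b'  n0⇒n7  → match P5@[0:0]
[1] read 'c'  n7⇒n8  → match P1@[0:1]
[2] read 'c'  n8⇒n1 (fail-walked)
[3] read 'd'  n1⇒n2
[4] read 'b'  n2⇒n3  → match P5@[4:4]
[5] read 'c'  n3⇒n4  → match P1@[4:5]
[6] read 'b'  n4⇒n5  → match P5@[6:6]
[7] read 'c'  n5⇒n6  → match P0@[2:7],P1@[6:7]
[8] read 'b'  n6⇒n7 (fail-walked)  → match P5@[8:8]
[9] read 'd'  n7⇒n9
[10] read 'b'  n9⇒n10  → match P5@[10:10]
[11] read 'a'  n10⇒n11
[12] read 'c'  n11⇒n13  → match P3@[8:12]
[13] read 'd'  n13⇒n2 (fail-walked)
[14] read 'c'  n2⇒n1 (fail-walked)
[15] read 'd'  n1⇒n2
[16] read 'b'  n2⇒n3  → match P5@[16:16]
[17] read 'c'  n3⇒n4  → match P1@[16:17]
[18] read 'b'  n4⇒n5  → match P5@[18:18]
[19] read 'c'  n5⇒n6  → match P0@[14:19],P1@[18:19]

All matches (sorted): [[0,5],[1,1],[4,5],[5,1],[6,5],[7,0],[7,1],[8,5],[10,5],[12,3],[16,5],[17,1],[18,5],[19,0],[19,1]]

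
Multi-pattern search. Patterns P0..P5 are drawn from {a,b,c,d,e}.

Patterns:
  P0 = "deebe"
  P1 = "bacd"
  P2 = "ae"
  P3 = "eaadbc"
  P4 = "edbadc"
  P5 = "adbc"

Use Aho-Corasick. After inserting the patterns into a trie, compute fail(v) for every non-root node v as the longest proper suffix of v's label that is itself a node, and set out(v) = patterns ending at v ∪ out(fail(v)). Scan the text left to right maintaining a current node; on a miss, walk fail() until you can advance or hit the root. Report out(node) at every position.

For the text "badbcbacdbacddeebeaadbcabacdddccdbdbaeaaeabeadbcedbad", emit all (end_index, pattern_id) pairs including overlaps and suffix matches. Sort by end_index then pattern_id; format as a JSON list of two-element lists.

Construct AC machine:
Trie (insert patterns):
  n0 'ε': a→10 b→6 d→1 e→12
  n1 'd': e→2
  n2 'de': e→3
  n3 'dee': b→4
  n4 'deeb': e→5
  n5 'deebe': ·  ←P0
  n6 'b': a→7
  n7 'ba': c→8
  n8 'bac': d→9
  n9 'bacd': ·  ←P1
  n10 'a': d→23 e→11
  n11 'ae': ·  ←P2
  n12 'e': a→13 d→18
  n13 'ea': a→14
  n14 'eaa': d→15
  n15 'eaad': b→16
  n16 'eaadb': c→17
  n17 'eaadbc': ·  ←P3
  n18 'ed': b→19
  n19 'edb': a→20
  n20 'edba': d→21
  n21 'edbad': c→22
  n22 'edbadc': ·  ←P4
  n23 'ad': b→24
  n24 'adb': c→25
  n25 'adbc': ·  ←P5

BFS fail/out derivation:
  fail(1) 'd': from fail(0)=0 chase 'd': 0 ⇒ 0;  out=∅∪out(0)=∅
  fail(6) 'b': from fail(0)=0 chase 'b': 0 ⇒ 0;  out=∅∪out(0)=∅
  fail(10) 'a': from fail(0)=0 chase 'a': 0 ⇒ 0;  out=∅∪out(0)=∅
  fail(12) 'e': from fail(0)=0 chase 'e': 0 ⇒ 0;  out=∅∪out(0)=∅
  fail(2) 'de': from fail(1)=0 chase 'e': 0 ⇒ 12;  out=∅∪out(12)=∅
  fail(7) 'ba': from fail(6)=0 chase 'a': 0 ⇒ 10;  out=∅∪out(10)=∅
  fail(11) 'ae': from fail(10)=0 chase 'e': 0 ⇒ 12;  out={2}∪out(12)={2}
  fail(13) 'ea': from fail(12)=0 chase 'a': 0 ⇒ 10;  out=∅∪out(10)=∅
  fail(18) 'ed': from fail(12)=0 chase 'd': 0 ⇒ 1;  out=∅∪out(1)=∅
  fail(23) 'ad': from fail(10)=0 chase 'd': 0 ⇒ 1;  out=∅∪out(1)=∅
  fail(3) 'dee': from fail(2)=12 chase 'e': 12→0 ⇒ 12;  out=∅∪out(12)=∅
  fail(8) 'bac': from fail(7)=10 chase 'c': 10→0 ⇒ 0;  out=∅∪out(0)=∅
  fail(14) 'eaa': from fail(13)=10 chase 'a': 10→0 ⇒ 10;  out=∅∪out(10)=∅
  fail(19) 'edb': from fail(18)=1 chase 'b': 1→0 ⇒ 6;  out=∅∪out(6)=∅
  fail(24) 'adb': from fail(23)=1 chase 'b': 1→0 ⇒ 6;  out=∅∪out(6)=∅
  fail(4) 'deeb': from fail(3)=12 chase 'b': 12→0 ⇒ 6;  out=∅∪out(6)=∅
  fail(9) 'bacd': from fail(8)=0 chase 'd': 0 ⇒ 1;  out={1}∪out(1)={1}
  fail(15) 'eaad': from fail(14)=10 chase 'd': 10 ⇒ 23;  out=∅∪out(23)=∅
  fail(20) 'edba': from fail(19)=6 chase 'a': 6 ⇒ 7;  out=∅∪out(7)=∅
  fail(25) 'adbc': from fail(24)=6 chase 'c': 6→0 ⇒ 0;  out={5}∪out(0)={5}
  fail(5) 'deebe': from fail(4)=6 chase 'e': 6→0 ⇒ 12;  out={0}∪out(12)={0}
  fail(16) 'eaadb': from fail(15)=23 chase 'b': 23 ⇒ 24;  out=∅∪out(24)=∅
  fail(21) 'edbad': from fail(20)=7 chase 'd': 7→10 ⇒ 23;  out=∅∪out(23)=∅
  fail(17) 'eaadbc': from fail(16)=24 chase 'c': 24 ⇒ 25;  out={3}∪out(25)={3,5}
  fail(22) 'edbadc': from fail(21)=23 chase 'c': 23→1→0 ⇒ 0;  out={4}∪out(0)={4}

Text stream:
[0] read 'b'  n0⇒n6
[1] read 'a'  n6⇒n7
[2] read 'd'  n7⇒n23 (fail-walked)
[3] read 'b'  n23⇒n24
[4] read 'c'  n24⇒n25  ** P5@[1:4]
[5] read 'b'  n25⇒n6 (fail-walked)
[6] read 'a'  n6⇒n7
[7] read 'c'  n7⇒n8
[8] read 'd'  n8⇒n9  ** P1@[5:8]
[9] read 'b'  n9⇒n6 (fail-walked)
[10] read 'a'  n6⇒n7
[11] read 'c'  n7⇒n8
[12] read 'd'  n8⇒n9  ** P1@[9:12]
[13] read 'd'  n9⇒n1 (fail-walked)
[14] read 'e'  n1⇒n2
[15] read 'e'  n2⇒n3
[16] read 'b'  n3⇒n4
[17] read 'e'  n4⇒n5  ** P0@[13:17]
[18] read 'a'  n5⇒n13 (fail-walked)
[19] read 'a'  n13⇒n14
[20] read 'd'  n14⇒n15
[21] read 'b'  n15⇒n16
[22] read 'c'  n16⇒n17  ** P3@[17:22],P5@[19:22]
[23] read 'a'  n17⇒n10 (fail-walked)
[24] read 'b'  n10⇒n6 (fail-walked)
[25] read 'a'  n6⇒n7
[26] read 'c'  n7⇒n8
[27] read 'd'  n8⇒n9  ** P1@[24:27]
[28] read 'd'  n9⇒n1 (fail-walked)
[29] read 'd'  n1⇒n1 (fail-walked)
[30] read 'c'  n1⇒n0 (fail-walked)
[31] read 'c'  n0⇒n0
[32] read 'd'  n0⇒n1
[33] read 'b'  n1⇒n6 (fail-walked)
[34] read 'd'  n6⇒n1 (fail-walked)
[35] read 'b'  n1⇒n6 (fail-walked)
[36] read 'a'  n6⇒n7
[37] read 'e'  n7⇒n11 (fail-walked)  ** P2@[36:37]
[38] read 'a'  n11⇒n13 (fail-walked)
[39] read 'a'  n13⇒n14
[40] read 'e'  n14⇒n11 (fail-walked)  ** P2@[39:40]
[41] read 'a'  n11⇒n13 (fail-walked)
[42] read 'b'  n13⇒n6 (fail-walked)
[43] read 'e'  n6⇒n12 (fail-walked)
[44] read 'a'  n12⇒n13
[45] read 'd'  n13⇒n23 (fail-walked)
[46] read 'b'  n23⇒n24
[47] read 'c'  n24⇒n25  ** P5@[44:47]
[48] read 'e'  n25⇒n12 (fail-walked)
[49] read 'd'  n12⇒n18
[50] read 'b'  n18⇒n19
[51] read 'a'  n19⇒n20
[52] read 'd'  n20⇒n21

Result: [[4,5],[8,1],[12,1],[17,0],[22,3],[22,5],[27,1],[37,2],[40,2],[47,5]]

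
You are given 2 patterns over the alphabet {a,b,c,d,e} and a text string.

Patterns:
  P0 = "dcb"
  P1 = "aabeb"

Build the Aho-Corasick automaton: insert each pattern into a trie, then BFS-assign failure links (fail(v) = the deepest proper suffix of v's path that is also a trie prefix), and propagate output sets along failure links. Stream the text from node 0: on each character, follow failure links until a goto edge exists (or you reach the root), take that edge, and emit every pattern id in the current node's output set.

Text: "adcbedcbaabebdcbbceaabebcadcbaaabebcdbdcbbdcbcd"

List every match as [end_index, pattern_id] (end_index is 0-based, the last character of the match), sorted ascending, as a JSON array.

Build automaton:
Trie (insert patterns):
  n0 'ε': a→4 d→1
  n1 'd': c→2
  n2 'dc': b→3
  n3 'dcb': ·  [P0 ends]
  n4 'a': a→5
  n5 'aa': b→6
  n6 'aab': e→7
  n7 'aabe': b→8
  n8 'aabeb': ·  [P1 ends]

Failure links (BFS by depth):
  n1('d'): parent n0 fail=0; on 'd' 0 → fail=0;  out ∅∪∅=∅
  n4('a'): parent n0 fail=0; on 'a' 0 → fail=0;  out ∅∪∅=∅
  n2('dc'): parent n1 fail=0; on 'c' 0 → fail=0;  out ∅∪∅=∅
  n5('aa'): parent n4 fail=0; on 'a' 0 → fail=4;  out ∅∪∅=∅
  n3('dcb'): parent n2 fail=0; on 'b' 0 → fail=0;  out {0}∪∅={0}
  n6('aab'): parent n5 fail=4; on 'b' 4→0 → fail=0;  out ∅∪∅=∅
  n7('aabe'): parent n6 fail=0; on 'e' 0 → fail=0;  out ∅∪∅=∅
  n8('aabeb'): parent n7 fail=0; on 'b' 0 → fail=0;  out {1}∪∅={1}

Run:
pos 0 'a': at 4
pos 1 'd': at 1 ·f
pos 2 'c': at 2
pos 3 'b': at 3  ** P0@[1:3]
pos 4 'e': at 0 ·f
pos 5 'd': at 1
pos 6 'c': at 2
pos 7 'b': at 3  ** P0@[5:7]
pos 8 'a': at 4 ·f
pos 9 'a': at 5
pos 10 'b': at 6
pos 11 'e': at 7
pos 12 'b': at 8  ** P1@[8:12]
pos 13 'd': at 1 ·f
pos 14 'c': at 2
pos 15 'b': at 3  ** P0@[13:15]
pos 16 'b': at 0 ·f
pos 17 'c': at 0
pos 18 'e': at 0
pos 19 'a': at 4
pos 20 'a': at 5
pos 21 'b': at 6
pos 22 'e': at 7
pos 23 'b': at 8  ** P1@[19:23]
pos 24 'c': at 0 ·f
pos 25 'a': at 4
pos 26 'd': at 1 ·f
pos 27 'c': at 2
pos 28 'b': at 3  ** P0@[26:28]
pos 29 'a': at 4 ·f
pos 30 'a': at 5
pos 31 'a': at 5 ·f
pos 32 'b': at 6
pos 33 'e': at 7
pos 34 'b': at 8  ** P1@[30:34]
pos 35 'c': at 0 ·f
pos 36 'd': at 1
pos 37 'b': at 0 ·f
pos 38 'd': at 1
pos 39 'c': at 2
pos 40 'b': at 3  ** P0@[38:40]
pos 41 'b': at 0 ·f
pos 42 'd': at 1
pos 43 'c': at 2
pos 44 'b': at 3  ** P0@[42:44]
pos 45 'c': at 0 ·f
pos 46 'd': at 1

Result: [[3,0],[7,0],[12,1],[15,0],[23,1],[28,0],[34,1],[40,0],[44,0]]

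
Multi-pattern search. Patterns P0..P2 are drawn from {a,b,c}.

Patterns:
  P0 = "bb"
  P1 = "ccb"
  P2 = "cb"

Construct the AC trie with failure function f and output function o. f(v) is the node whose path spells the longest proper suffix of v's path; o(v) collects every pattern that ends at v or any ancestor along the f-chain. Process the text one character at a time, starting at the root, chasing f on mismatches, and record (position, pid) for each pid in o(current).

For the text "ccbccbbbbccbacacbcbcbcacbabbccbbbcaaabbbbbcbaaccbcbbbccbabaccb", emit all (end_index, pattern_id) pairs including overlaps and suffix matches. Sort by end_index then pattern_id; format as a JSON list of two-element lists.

Build:
Trie (insert patterns):
  n0 'ε': b→1 c→3
  n1 'b': b→2
  n2 'bb': ·  [P0 ends]
  n3 'c': b→6 c→4
  n4 'cc': b→5
  n5 'ccb': ·  [P1 ends]
  n6 'cb': ·  [P2 ends]

Failure links (BFS by depth):
  fail(1) 'b': from fail(0)=0 chase 'b': 0 ⇒ 0;  out=∅∪out(0)=∅
  fail(3) 'c': from fail(0)=0 chase 'c': 0 ⇒ 0;  out=∅∪out(0)=∅
  fail(2) 'bb': from fail(1)=0 chase 'b': 0 ⇒ 1;  out={0}∪out(1)={0}
  fail(4) 'cc': from fail(3)=0 chase 'c': 0 ⇒ 3;  out=∅∪out(3)=∅
  fail(6) 'cb': from fail(3)=0 chase 'b': 0 ⇒ 1;  out={2}∪out(1)={2}
  fail(5) 'ccb': from fail(4)=3 chase 'b': 3 ⇒ 6;  out={1}∪out(6)={1,2}

Scan:
[0] read 'c'  n0⇒n3
[1] read 'c'  n3⇒n4
[2] read 'b'  n4⇒n5  → match P1@[0:2],P2@[1:2]
[3] read 'c'  n5⇒n3 ·f
[4] read 'c'  n3⇒n4
[5] read 'b'  n4⇒n5  → match P1@[3:5],P2@[4:5]
[6] read 'b'  n5⇒n2 ·f  → match P0@[5:6]
[7] read 'b'  n2⇒n2 ·f  → match P0@[6:7]
[8] read 'b'  n2⇒n2 ·f  → match P0@[7:8]
[9] read 'c'  n2⇒n3 ·f
[10] read 'c'  n3⇒n4
[11] read 'b'  n4⇒n5  → match P1@[9:11],P2@[10:11]
[12] read 'a'  n5⇒n0 ·f
[13] read 'c'  n0⇒n3
[14] read 'a'  n3⇒n0 ·f
[15] read 'c'  n0⇒n3
[16] read 'b'  n3⇒n6  → match P2@[15:16]
[17] read 'c'  n6⇒n3 ·f
[18] read 'b'  n3⇒n6  → match P2@[17:18]
[19] read 'c'  n6⇒n3 ·f
[20] read 'b'  n3⇒n6  → match P2@[19:20]
[21] read 'c'  n6⇒n3 ·f
[22] read 'a'  n3⇒n0 ·f
[23] read 'c'  n0⇒n3
[24] read 'b'  n3⇒n6  → match P2@[23:24]
[25] read 'a'  n6⇒n0 ·f
[26] read 'b'  n0⇒n1
[27] read 'b'  n1⇒n2  → match P0@[26:27]
[28] read 'c'  n2⇒n3 ·f
[29] read 'c'  n3⇒n4
[30] read 'b'  n4⇒n5  → match P1@[28:30],P2@[29:30]
[31] read 'b'  n5⇒n2 ·f  → match P0@[30:31]
[32] read 'b'  n2⇒n2 ·f  → match P0@[31:32]
[33] read 'c'  n2⇒n3 ·f
[34] read 'a'  n3⇒n0 ·f
[35] read 'a'  n0⇒n0
[36] read 'a'  n0⇒n0
[37] read 'b'  n0⇒n1
[38] read 'b'  n1⇒n2  → match P0@[37:38]
[39] read 'b'  n2⇒n2 ·f  → match P0@[38:39]
[40] read 'b'  n2⇒n2 ·f  → match P0@[39:40]
[41] read 'b'  n2⇒n2 ·f  → match P0@[40:41]
[42] read 'c'  n2⇒n3 ·f
[43] read 'b'  n3⇒n6  → match P2@[42:43]
[44] read 'a'  n6⇒n0 ·f
[45] read 'a'  n0⇒n0
[46] read 'c'  n0⇒n3
[47] read 'c'  n3⇒n4
[48] read 'b'  n4⇒n5  → match P1@[46:48],P2@[47:48]
[49] read 'c'  n5⇒n3 ·f
[50] read 'b'  n3⇒n6  → match P2@[49:50]
[51] read 'b'  n6⇒n2 ·f  → match P0@[50:51]
[52] read 'b'  n2⇒n2 ·f  → match P0@[51:52]
[53] read 'c'  n2⇒n3 ·f
[54] read 'c'  n3⇒n4
[55] read 'b'  n4⇒n5  → match P1@[53:55],P2@[54:55]
[56] read 'a'  n5⇒n0 ·f
[57] read 'b'  n0⇒n1
[58] read 'a'  n1⇒n0 ·f
[59] read 'c'  n0⇒n3
[60] read 'c'  n3⇒n4
[61] read 'b'  n4⇒n5  → match P1@[59:61],P2@[60:61]

Matches: [[2,1],[2,2],[5,1],[5,2],[6,0],[7,0],[8,0],[11,1],[11,2],[16,2],[18,2],[20,2],[24,2],[27,0],[30,1],[30,2],[31,0],[32,0],[38,0],[39,0],[40,0],[41,0],[43,2],[48,1],[48,2],[50,2],[51,0],[52,0],[55,1],[55,2],[61,1],[61,2]]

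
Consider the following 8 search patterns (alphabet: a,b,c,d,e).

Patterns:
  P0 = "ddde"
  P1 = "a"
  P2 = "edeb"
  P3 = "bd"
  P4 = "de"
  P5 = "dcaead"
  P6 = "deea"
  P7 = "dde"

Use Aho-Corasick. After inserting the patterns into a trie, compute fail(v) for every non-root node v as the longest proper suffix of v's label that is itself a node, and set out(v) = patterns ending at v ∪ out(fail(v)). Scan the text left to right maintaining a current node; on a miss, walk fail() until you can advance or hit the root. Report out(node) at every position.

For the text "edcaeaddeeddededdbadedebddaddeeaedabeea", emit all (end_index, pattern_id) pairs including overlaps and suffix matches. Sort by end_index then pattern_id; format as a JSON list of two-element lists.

Build:
Trie (insert patterns):
  0='ε' goto a→5 b→10 d→1 e→6
  1='d' goto c→13 d→2 e→12
  2='dd' goto d→3 e→20
  3='ddd' goto e→4
  4='ddde' goto ·  ←P0
  5='a' goto ·  ←P1
  6='e' goto d→7
  7='ed' goto e→8
  8='ede' goto b→9
  9='edeb' goto ·  ←P2
  10='b' goto d→11
  11='bd' goto ·  ←P3
  12='de' goto e→18  ←P4
  13='dc' goto a→14
  14='dca' goto e→15
  15='dcae' goto a→16
  16='dcaea' goto d→17
  17='dcaead' goto ·  ←P5
  18='dee' goto a→19
  19='deea' goto ·  ←P6
  20='dde' goto ·  ←P7

Failure links (BFS by depth):
  n1('d'): parent n0 fail=0; on 'd' 0 → fail=0;  out ∅∪∅=∅
  n5('a'): parent n0 fail=0; on 'a' 0 → fail=0;  out {1}∪∅={1}
  n6('e'): parent n0 fail=0; on 'e' 0 → fail=0;  out ∅∪∅=∅
  n10('b'): parent n0 fail=0; on 'b' 0 → fail=0;  out ∅∪∅=∅
  n2('dd'): parent n1 fail=0; on 'd' 0 → fail=1;  out ∅∪∅=∅
  n7('ed'): parent n6 fail=0; on 'd' 0 → fail=1;  out ∅∪∅=∅
  n11('bd'): parent n10 fail=0; on 'd' 0 → fail=1;  out {3}∪∅={3}
  n12('de'): parent n1 fail=0; on 'e' 0 → fail=6;  out {4}∪∅={4}
  n13('dc'): parent n1 fail=0; on 'c' 0 → fail=0;  out ∅∪∅=∅
  n3('ddd'): parent n2 fail=1; on 'd' 1 → fail=2;  out ∅∪∅=∅
  n8('ede'): parent n7 fail=1; on 'e' 1 → fail=12;  out ∅∪{4}={4}
  n14('dca'): parent n13 fail=0; on 'a' 0 → fail=5;  out ∅∪{1}={1}
  n18('dee'): parent n12 fail=6; on 'e' 6→0 → fail=6;  out ∅∪∅=∅
  n20('dde'): parent n2 fail=1; on 'e' 1 → fail=12;  out {7}∪{4}={4,7}
  n4('ddde'): parent n3 fail=2; on 'e' 2 → fail=20;  out {0}∪{4,7}={0,4,7}
  n9('edeb'): parent n8 fail=12; on 'b' 12→6→0 → fail=10;  out {2}∪∅={2}
  n15('dcae'): parent n14 fail=5; on 'e' 5→0 → fail=6;  out ∅∪∅=∅
  n19('deea'): parent n18 fail=6; on 'a' 6→0 → fail=5;  out {6}∪{1}={1,6}
  n16('dcaea'): parent n15 fail=6; on 'a' 6→0 → fail=5;  out ∅∪{1}={1}
  n17('dcaead'): parent n16 fail=5; on 'd' 5→0 → fail=1;  out {5}∪∅={5}

Text stream:
[0] read 'e'  n0⇒n6
[1] read 'd'  n6⇒n7
[2] read 'c'  n7⇒n13 (via fail)
[3] read 'a'  n13⇒n14  emit P1@[3:3]
[4] read 'e'  n14⇒n15
[5] read 'a'  n15⇒n16  emit P1@[5:5]
[6] read 'd'  n16⇒n17  emit P5@[1:6]
[7] read 'd'  n17⇒n2 (via fail)
[8] read 'e'  n2⇒n20  emit P4@[7:8],P7@[6:8]
[9] read 'e'  n20⇒n18 (via fail)
[10] read 'd'  n18⇒n7 (via fail)
[11] read 'd'  n7⇒n2 (via fail)
[12] read 'e'  n2⇒n20  emit P4@[11:12],P7@[10:12]
[13] read 'd'  n20⇒n7 (via fail)
[14] read 'e'  n7⇒n8  emit P4@[13:14]
[15] read 'd'  n8⇒n7 (via fail)
[16] read 'd'  n7⇒n2 (via fail)
[17] read 'b'  n2⇒n10 (via fail)
[18] read 'a'  n10⇒n5 (via fail)  emit P1@[18:18]
[19] read 'd'  n5⇒n1 (via fail)
[20] read 'e'  n1⇒n12  emit P4@[19:20]
[21] read 'd'  n12⇒n7 (via fail)
[22] read 'e'  n7⇒n8  emit P4@[21:22]
[23] read 'b'  n8⇒n9  emit P2@[20:23]
[24] read 'd'  n9⇒n11 (via fail)  emit P3@[23:24]
[25] read 'd'  n11⇒n2 (via fail)
[26] read 'a'  n2⇒n5 (via fail)  emit P1@[26:26]
[27] read 'd'  n5⇒n1 (via fail)
[28] read 'd'  n1⇒n2
[29] read 'e'  n2⇒n20  emit P4@[28:29],P7@[27:29]
[30] read 'e'  n20⇒n18 (via fail)
[31] read 'a'  n18⇒n19  emit P1@[31:31],P6@[28:31]
[32] read 'e'  n19⇒n6 (via fail)
[33] read 'd'  n6⇒n7
[34] read 'a'  n7⇒n5 (via fail)  emit P1@[34:34]
[35] read 'b'  n5⇒n10 (via fail)
[36] read 'e'  n10⇒n6 (via fail)
[37] read 'e'  n6⇒n6 (via fail)
[38] read 'a'  n6⇒n5 (via fail)  emit P1@[38:38]

Result: [[3,1],[5,1],[6,5],[8,4],[8,7],[12,4],[12,7],[14,4],[18,1],[20,4],[22,4],[23,2],[24,3],[26,1],[29,4],[29,7],[31,1],[31,6],[34,1],[38,1]]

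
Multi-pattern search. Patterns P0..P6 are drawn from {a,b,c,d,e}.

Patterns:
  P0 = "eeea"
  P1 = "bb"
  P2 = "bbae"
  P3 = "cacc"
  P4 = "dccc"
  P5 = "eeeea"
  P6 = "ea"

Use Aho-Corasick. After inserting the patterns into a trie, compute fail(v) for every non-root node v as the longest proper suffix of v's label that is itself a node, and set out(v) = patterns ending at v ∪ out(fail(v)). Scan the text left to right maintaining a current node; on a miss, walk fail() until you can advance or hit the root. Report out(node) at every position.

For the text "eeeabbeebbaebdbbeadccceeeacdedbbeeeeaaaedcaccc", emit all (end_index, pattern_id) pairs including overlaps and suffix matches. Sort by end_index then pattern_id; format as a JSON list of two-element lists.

Construct AC machine:
Trie (insert patterns):
  n0 'ε': b→5 c→9 d→13 e→1
  n1 'e': a→19 e→2
  n2 'ee': e→3
  n3 'eee': a→4 e→17
  n4 'eeea': ·  ←P0
  n5 'b': b→6
  n6 'bb': a→7  ←P1
  n7 'bba': e→8
  n8 'bbae': ·  ←P2
  n9 'c': a→10
  n10 'ca': c→11
  n11 'cac': c→12
  n12 'cacc': ·  ←P3
  n13 'd': c→14
  n14 'dc': c→15
  n15 'dcc': c→16
  n16 'dccc': ·  ←P4
  n17 'eeee': a→18
  n18 'eeeea': ·  ←P5
  n19 'ea': ·  ←P6

BFS fail/out derivation:
  n1('e'): parent n0 fail=0; on 'e' 0 → fail=0;  out ∅∪∅=∅
  n5('b'): parent n0 fail=0; on 'b' 0 → fail=0;  out ∅∪∅=∅
  n9('c'): parent n0 fail=0; on 'c' 0 → fail=0;  out ∅∪∅=∅
  n13('d'): parent n0 fail=0; on 'd' 0 → fail=0;  out ∅∪∅=∅
  n2('ee'): parent n1 fail=0; on 'e' 0 → fail=1;  out ∅∪∅=∅
  n6('bb'): parent n5 fail=0; on 'b' 0 → fail=5;  out {1}∪∅={1}
  n10('ca'): parent n9 fail=0; on 'a' 0 → fail=0;  out ∅∪∅=∅
  n14('dc'): parent n13 fail=0; on 'c' 0 → fail=9;  out ∅∪∅=∅
  n19('ea'): parent n1 fail=0; on 'a' 0 → fail=0;  out {6}∪∅={6}
  n3('eee'): parent n2 fail=1; on 'e' 1 → fail=2;  out ∅∪∅=∅
  n7('bba'): parent n6 fail=5; on 'a' 5→0 → fail=0;  out ∅∪∅=∅
  n11('cac'): parent n10 fail=0; on 'c' 0 → fail=9;  out ∅∪∅=∅
  n15('dcc'): parent n14 fail=9; on 'c' 9→0 → fail=9;  out ∅∪∅=∅
  n4('eeea'): parent n3 fail=2; on 'a' 2→1 → fail=19;  out {0}∪{6}={0,6}
  n8('bbae'): parent n7 fail=0; on 'e' 0 → fail=1;  out {2}∪∅={2}
  n12('cacc'): parent n11 fail=9; on 'c' 9→0 → fail=9;  out {3}∪∅={3}
  n16('dccc'): parent n15 fail=9; on 'c' 9→0 → fail=9;  out {4}∪∅={4}
  n17('eeee'): parent n3 fail=2; on 'e' 2 → fail=3;  out ∅∪∅=∅
  n18('eeeea'): parent n17 fail=3; on 'a' 3 → fail=4;  out {5}∪{0,6}={0,5,6}

Text stream:
pos 0 'e': at 1
pos 1 'e': at 2
pos 2 'e': at 3
pos 3 'a': at 4  → match P0@[0:3],P6@[2:3]
pos 4 'b': at 5 (via fail)
pos 5 'b': at 6  → match P1@[4:5]
pos 6 'e': at 1 (via fail)
pos 7 'e': at 2
pos 8 'b': at 5 (via fail)
pos 9 'b': at 6  → match P1@[8:9]
pos 10 'a': at 7
pos 11 'e': at 8  → match P2@[8:11]
pos 12 'b': at 5 (via fail)
pos 13 'd': at 13 (via fail)
pos 14 'b': at 5 (via fail)
pos 15 'b': at 6  → match P1@[14:15]
pos 16 'e': at 1 (via fail)
pos 17 'a': at 19  → match P6@[16:17]
pos 18 'd': at 13 (via fail)
pos 19 'c': at 14
pos 20 'c': at 15
pos 21 'c': at 16  → match P4@[18:21]
pos 22 'e': at 1 (via fail)
pos 23 'e': at 2
pos 24 'e': at 3
pos 25 'a': at 4  → match P0@[22:25],P6@[24:25]
pos 26 'c': at 9 (via fail)
pos 27 'd': at 13 (via fail)
pos 28 'e': at 1 (via fail)
pos 29 'd': at 13 (via fail)
pos 30 'b': at 5 (via fail)
pos 31 'b': at 6  → match P1@[30:31]
pos 32 'e': at 1 (via fail)
pos 33 'e': at 2
pos 34 'e': at 3
pos 35 'e': at 17
pos 36 'a': at 18  → match P0@[33:36],P5@[32:36],P6@[35:36]
pos 37 'a': at 0 (via fail)
pos 38 'a': at 0
pos 39 'e': at 1
pos 40 'd': at 13 (via fail)
pos 41 'c': at 14
pos 42 'a': at 10 (via fail)
pos 43 'c': at 11
pos 44 'c': at 12  → match P3@[41:44]
pos 45 'c': at 9 (via fail)

Matches: [[3,0],[3,6],[5,1],[9,1],[11,2],[15,1],[17,6],[21,4],[25,0],[25,6],[31,1],[36,0],[36,5],[36,6],[44,3]]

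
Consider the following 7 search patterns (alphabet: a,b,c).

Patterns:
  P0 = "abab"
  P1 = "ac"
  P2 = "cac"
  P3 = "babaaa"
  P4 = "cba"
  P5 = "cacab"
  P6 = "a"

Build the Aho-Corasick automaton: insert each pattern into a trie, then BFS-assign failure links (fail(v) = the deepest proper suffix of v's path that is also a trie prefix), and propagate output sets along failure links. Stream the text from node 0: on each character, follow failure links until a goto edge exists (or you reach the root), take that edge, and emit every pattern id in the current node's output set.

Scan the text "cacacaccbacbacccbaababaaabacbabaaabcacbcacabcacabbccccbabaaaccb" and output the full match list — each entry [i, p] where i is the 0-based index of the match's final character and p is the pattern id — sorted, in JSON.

Build automaton:
Trie nodes:
  0='ε' goto a→1 b→9 c→6
  1='a' goto b→2 c→5  [P6 ends]
  2='ab' goto a→3
  3='aba' goto b→4
  4='abab' goto ·  [P0 ends]
  5='ac' goto ·  [P1 ends]
  6='c' goto a→7 b→15
  7='ca' goto c→8
  8='cac' goto a→17  [P2 ends]
  9='b' goto a→10
  10='ba' goto b→11
  11='bab' goto a→12
  12='baba' goto a→13
  13='babaa' goto a→14
  14='babaaa' goto ·  [P3 ends]
  15='cb' goto a→16
  16='cba' goto ·  [P4 ends]
  17='caca' goto b→18
  18='cacab' goto ·  [P5 ends]

BFS fail/out derivation:
  fail(1) 'a': from fail(0)=0 chase 'a': 0 ⇒ 0;  out={6}∪out(0)={6}
  fail(6) 'c': from fail(0)=0 chase 'c': 0 ⇒ 0;  out=∅∪out(0)=∅
  fail(9) 'b': from fail(0)=0 chase 'b': 0 ⇒ 0;  out=∅∪out(0)=∅
  fail(2) 'ab': from fail(1)=0 chase 'b': 0 ⇒ 9;  out=∅∪out(9)=∅
  fail(5) 'ac': from fail(1)=0 chase 'c': 0 ⇒ 6;  out={1}∪out(6)={1}
  fail(7) 'ca': from fail(6)=0 chase 'a': 0 ⇒ 1;  out=∅∪out(1)={6}
  fail(10) 'ba': from fail(9)=0 chase 'a': 0 ⇒ 1;  out=∅∪out(1)={6}
  fail(15) 'cb': from fail(6)=0 chase 'b': 0 ⇒ 9;  out=∅∪out(9)=∅
  fail(3) 'aba': from fail(2)=9 chase 'a': 9 ⇒ 10;  out=∅∪out(10)={6}
  fail(8) 'cac': from fail(7)=1 chase 'c': 1 ⇒ 5;  out={2}∪out(5)={1,2}
  fail(11) 'bab': from fail(10)=1 chase 'b': 1 ⇒ 2;  out=∅∪out(2)=∅
  fail(16) 'cba': from fail(15)=9 chase 'a': 9 ⇒ 10;  out={4}∪out(10)={4,6}
  fail(4) 'abab': from fail(3)=10 chase 'b': 10 ⇒ 11;  out={0}∪out(11)={0}
  fail(12) 'baba': from fail(11)=2 chase 'a': 2 ⇒ 3;  out=∅∪out(3)={6}
  fail(17) 'caca': from fail(8)=5 chase 'a': 5→6 ⇒ 7;  out=∅∪out(7)={6}
  fail(13) 'babaa': from fail(12)=3 chase 'a': 3→10→1→0 ⇒ 1;  out=∅∪out(1)={6}
  fail(18) 'cacab': from fail(17)=7 chase 'b': 7→1 ⇒ 2;  out={5}∪out(2)={5}
  fail(14) 'babaaa': from fail(13)=1 chase 'a': 1→0 ⇒ 1;  out={3}∪out(1)={3,6}

Text stream:
i=0 'c': node 0→6
i=1 'a': node 6→7  emit P6@[1:1]
i=2 'c': node 7→8  emit P1@[1:2],P2@[0:2]
i=3 'a': node 8→17  emit P6@[3:3]
i=4 'c': node 17→8 ·f  emit P1@[3:4],P2@[2:4]
i=5 'a': node 8→17  emit P6@[5:5]
i=6 'c': node 17→8 ·f  emit P1@[5:6],P2@[4:6]
i=7 'c': node 8→6 ·f
i=8 'b': node 6→15
i=9 'a': node 15→16  emit P4@[7:9],P6@[9:9]
i=10 'c': node 16→5 ·f  emit P1@[9:10]
i=11 'b': node 5→15 ·f
i=12 'a': node 15→16  emit P4@[10:12],P6@[12:12]
i=13 'c': node 16→5 ·f  emit P1@[12:13]
i=14 'c': node 5→6 ·f
i=15 'c': node 6→6 ·f
i=16 'b': node 6→15
i=17 'a': node 15→16  emit P4@[15:17],P6@[17:17]
i=18 'a': node 16→1 ·f  emit P6@[18:18]
i=19 'b': node 1→2
i=20 'a': node 2→3  emit P6@[20:20]
i=21 'b': node 3→4  emit P0@[18:21]
i=22 'a': node 4→12 ·f  emit P6@[22:22]
i=23 'a': node 12→13  emit P6@[23:23]
i=24 'a': node 13→14  emit P3@[19:24],P6@[24:24]
i=25 'b': node 14→2 ·f
i=26 'a': node 2→3  emit P6@[26:26]
i=27 'c': node 3→5 ·f  emit P1@[26:27]
i=28 'b': node 5→15 ·f
i=29 'a': node 15→16  emit P4@[27:29],P6@[29:29]
i=30 'b': node 16→11 ·f
i=31 'a': node 11→12  emit P6@[31:31]
i=32 'a': node 12→13  emit P6@[32:32]
i=33 'a': node 13→14  emit P3@[28:33],P6@[33:33]
i=34 'b': node 14→2 ·f
i=35 'c': node 2→6 ·f
i=36 'a': node 6→7  emit P6@[36:36]
i=37 'c': node 7→8  emit P1@[36:37],P2@[35:37]
i=38 'b': node 8→15 ·f
i=39 'c': node 15→6 ·f
i=40 'a': node 6→7  emit P6@[40:40]
i=41 'c': node 7→8  emit P1@[40:41],P2@[39:41]
i=42 'a': node 8→17  emit P6@[42:42]
i=43 'b': node 17→18  emit P5@[39:43]
i=44 'c': node 18→6 ·f
i=45 'a': node 6→7  emit P6@[45:45]
i=46 'c': node 7→8  emit P1@[45:46],P2@[44:46]
i=47 'a': node 8→17  emit P6@[47:47]
i=48 'b': node 17→18  emit P5@[44:48]
i=49 'b': node 18→9 ·f
i=50 'c': node 9→6 ·f
i=51 'c': node 6→6 ·f
i=52 'c': node 6→6 ·f
i=53 'c': node 6→6 ·f
i=54 'b': node 6→15
i=55 'a': node 15→16  emit P4@[53:55],P6@[55:55]
i=56 'b': node 16→11 ·f
i=57 'a': node 11→12  emit P6@[57:57]
i=58 'a': node 12→13  emit P6@[58:58]
i=59 'a': node 13→14  emit P3@[54:59],P6@[59:59]
i=60 'c': node 14→5 ·f  emit P1@[59:60]
i=61 'c': node 5→6 ·f
i=62 'b': node 6→15

All matches (sorted): [[1,6],[2,1],[2,2],[3,6],[4,1],[4,2],[5,6],[6,1],[6,2],[9,4],[9,6],[10,1],[12,4],[12,6],[13,1],[17,4],[17,6],[18,6],[20,6],[21,0],[22,6],[23,6],[24,3],[24,6],[26,6],[27,1],[29,4],[29,6],[31,6],[32,6],[33,3],[33,6],[36,6],[37,1],[37,2],[40,6],[41,1],[41,2],[42,6],[43,5],[45,6],[46,1],[46,2],[47,6],[48,5],[55,4],[55,6],[57,6],[58,6],[59,3],[59,6],[60,1]]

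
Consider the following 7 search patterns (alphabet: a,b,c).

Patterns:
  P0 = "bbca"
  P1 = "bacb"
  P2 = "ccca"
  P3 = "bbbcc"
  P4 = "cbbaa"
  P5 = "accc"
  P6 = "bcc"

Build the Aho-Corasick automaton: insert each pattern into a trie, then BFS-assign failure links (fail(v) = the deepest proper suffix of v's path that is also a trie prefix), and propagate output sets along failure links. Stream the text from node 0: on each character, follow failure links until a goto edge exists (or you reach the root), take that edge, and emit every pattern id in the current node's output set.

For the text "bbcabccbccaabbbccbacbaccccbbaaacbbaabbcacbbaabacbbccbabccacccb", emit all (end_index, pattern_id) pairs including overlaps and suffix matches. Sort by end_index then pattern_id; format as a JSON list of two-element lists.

Build automaton:
Trie (insert patterns):
  0='ε' goto a→19 b→1 c→8
  1='b' goto a→5 b→2 c→23
  2='bb' goto b→12 c→3
  3='bbc' goto a→4
  4='bbca' goto ·  [P0 ends]
  5='ba' goto c→6
  6='bac' goto b→7
  7='bacb' goto ·  [P1 ends]
  8='c' goto b→15 c→9
  9='cc' goto c→10
  10='ccc' goto a→11
  11='ccca' goto ·  [P2 ends]
  12='bbb' goto c→13
  13='bbbc' goto c→14
  14='bbbcc' goto ·  [P3 ends]
  15='cb' goto b→16
  16='cbb' goto a→17
  17='cbba' goto a→18
  18='cbbaa' goto ·  [P4 ends]
  19='a' goto c→20
  20='ac' goto c→21
  21='acc' goto c→22
  22='accc' goto ·  [P5 ends]
  23='bc' goto c→24
  24='bcc' goto ·  [P6 ends]

Failure links (BFS by depth):
  n1('b'): parent n0 fail=0; on 'b' 0 → fail=0;  out ∅∪∅=∅
  n8('c'): parent n0 fail=0; on 'c' 0 → fail=0;  out ∅∪∅=∅
  n19('a'): parent n0 fail=0; on 'a' 0 → fail=0;  out ∅∪∅=∅
  n2('bb'): parent n1 fail=0; on 'b' 0 → fail=1;  out ∅∪∅=∅
  n5('ba'): parent n1 fail=0; on 'a' 0 → fail=19;  out ∅∪∅=∅
  n9('cc'): parent n8 fail=0; on 'c' 0 → fail=8;  out ∅∪∅=∅
  n15('cb'): parent n8 fail=0; on 'b' 0 → fail=1;  out ∅∪∅=∅
  n20('ac'): parent n19 fail=0; on 'c' 0 → fail=8;  out ∅∪∅=∅
  n23('bc'): parent n1 fail=0; on 'c' 0 → fail=8;  out ∅∪∅=∅
  n3('bbc'): parent n2 fail=1; on 'c' 1 → fail=23;  out ∅∪∅=∅
  n6('bac'): parent n5 fail=19; on 'c' 19 → fail=20;  out ∅∪∅=∅
  n10('ccc'): parent n9 fail=8; on 'c' 8 → fail=9;  out ∅∪∅=∅
  n12('bbb'): parent n2 fail=1; on 'b' 1 → fail=2;  out ∅∪∅=∅
  n16('cbb'): parent n15 fail=1; on 'b' 1 → fail=2;  out ∅∪∅=∅
  n21('acc'): parent n20 fail=8; on 'c' 8 → fail=9;  out ∅∪∅=∅
  n24('bcc'): parent n23 fail=8; on 'c' 8 → fail=9;  out {6}∪∅={6}
  n4('bbca'): parent n3 fail=23; on 'a' 23→8→0 → fail=19;  out {0}∪∅={0}
  n7('bacb'): parent n6 fail=20; on 'b' 20→8 → fail=15;  out {1}∪∅={1}
  n11('ccca'): parent n10 fail=9; on 'a' 9→8→0 → fail=19;  out {2}∪∅={2}
  n13('bbbc'): parent n12 fail=2; on 'c' 2 → fail=3;  out ∅∪∅=∅
  n17('cbba'): parent n16 fail=2; on 'a' 2→1 → fail=5;  out ∅∪∅=∅
  n22('accc'): parent n21 fail=9; on 'c' 9 → fail=10;  out {5}∪∅={5}
  n14('bbbcc'): parent n13 fail=3; on 'c' 3→23 → fail=24;  out {3}∪{6}={3,6}
  n18('cbbaa'): parent n17 fail=5; on 'a' 5→19→0 → fail=19;  out {4}∪∅={4}

Text stream:
[0] read 'b'  n0⇒n1
[1] read 'b'  n1⇒n2
[2] read 'c'  n2⇒n3
[3] read 'a'  n3⇒n4  → match P0@[0:3]
[4] read 'b'  n4⇒n1 ·f
[5] read 'c'  n1⇒n23
[6] read 'c'  n23⇒n24  → match P6@[4:6]
[7] read 'b'  n24⇒n15 ·f
[8] read 'c'  n15⇒n23 ·f
[9] read 'c'  n23⇒n24  → match P6@[7:9]
[10] read 'a'  n24⇒n19 ·f
[11] read 'a'  n19⇒n19 ·f
[12] read 'b'  n19⇒n1 ·f
[13] read 'b'  n1⇒n2
[14] read 'b'  n2⇒n12
[15] read 'c'  n12⇒n13
[16] read 'c'  n13⇒n14  → match P3@[12:16],P6@[14:16]
[17] read 'b'  n14⇒n15 ·f
[18] read 'a'  n15⇒n5 ·f
[19] read 'c'  n5⇒n6
[20] read 'b'  n6⇒n7  → match P1@[17:20]
[21] read 'a'  n7⇒n5 ·f
[22] read 'c'  n5⇒n6
[23] read 'c'  n6⇒n21 ·f
[24] read 'c'  n21⇒n22  → match P5@[21:24]
[25] read 'c'  n22⇒n10 ·f
[26] read 'b'  n10⇒n15 ·f
[27] read 'b'  n15⇒n16
[28] read 'a'  n16⇒n17
[29] read 'a'  n17⇒n18  → match P4@[25:29]
[30] read 'a'  n18⇒n19 ·f
[31] read 'c'  n19⇒n20
[32] read 'b'  n20⇒n15 ·f
[33] read 'b'  n15⇒n16
[34] read 'a'  n16⇒n17
[35] read 'a'  n17⇒n18  → match P4@[31:35]
[36] read 'b'  n18⇒n1 ·f
[37] read 'b'  n1⇒n2
[38] read 'c'  n2⇒n3
[39] read 'a'  n3⇒n4  → match P0@[36:39]
[40] read 'c'  n4⇒n20 ·f
[41] read 'b'  n20⇒n15 ·f
[42] read 'b'  n15⇒n16
[43] read 'a'  n16⇒n17
[44] read 'a'  n17⇒n18  → match P4@[40:44]
[45] read 'b'  n18⇒n1 ·f
[46] read 'a'  n1⇒n5
[47] read 'c'  n5⇒n6
[48] read 'b'  n6⇒n7  → match P1@[45:48]
[49] read 'b'  n7⇒n16 ·f
[50] read 'c'  n16⇒n3 ·f
[51] read 'c'  n3⇒n24 ·f  → match P6@[49:51]
[52] read 'b'  n24⇒n15 ·f
[53] read 'a'  n15⇒n5 ·f
[54] read 'b'  n5⇒n1 ·f
[55] read 'c'  n1⇒n23
[56] read 'c'  n23⇒n24  → match P6@[54:56]
[57] read 'a'  n24⇒n19 ·f
[58] read 'c'  n19⇒n20
[59] read 'c'  n20⇒n21
[60] read 'c'  n21⇒n22  → match P5@[57:60]
[61] read 'b'  n22⇒n15 ·f

All matches (sorted): [[3,0],[6,6],[9,6],[16,3],[16,6],[20,1],[24,5],[29,4],[35,4],[39,0],[44,4],[48,1],[51,6],[56,6],[60,5]]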